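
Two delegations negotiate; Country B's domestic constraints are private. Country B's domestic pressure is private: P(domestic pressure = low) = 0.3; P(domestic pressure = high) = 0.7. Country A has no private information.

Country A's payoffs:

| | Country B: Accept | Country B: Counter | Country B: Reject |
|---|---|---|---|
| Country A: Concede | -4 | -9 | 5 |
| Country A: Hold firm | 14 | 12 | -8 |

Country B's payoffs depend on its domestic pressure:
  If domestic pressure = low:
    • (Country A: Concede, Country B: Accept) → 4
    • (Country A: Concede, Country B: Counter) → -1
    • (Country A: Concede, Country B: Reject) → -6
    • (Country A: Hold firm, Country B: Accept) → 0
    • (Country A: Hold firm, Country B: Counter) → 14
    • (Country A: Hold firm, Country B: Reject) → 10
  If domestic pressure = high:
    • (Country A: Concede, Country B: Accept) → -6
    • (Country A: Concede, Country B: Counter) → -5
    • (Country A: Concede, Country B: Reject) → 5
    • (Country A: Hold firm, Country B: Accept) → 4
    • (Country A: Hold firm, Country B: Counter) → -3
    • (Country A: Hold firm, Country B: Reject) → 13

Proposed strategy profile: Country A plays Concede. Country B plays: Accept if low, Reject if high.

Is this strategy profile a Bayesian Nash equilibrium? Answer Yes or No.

Yes

A profile is a BNE iff every type of every player is best-responding given beliefs about the other side.
Country A plays Concede: E[Concede] = 0.3·(-4) + 0.7·(5) = 2.3; E[Hold firm] = -1.4. Best-responding. ✓
Country B (domestic pressure low), facing Concede: Accept gives 4, Counter gives -1, Reject gives -6. Proposed Accept is best. ✓
Country B (domestic pressure high), facing Concede: Accept gives -6, Counter gives -5, Reject gives 5. Proposed Reject is best. ✓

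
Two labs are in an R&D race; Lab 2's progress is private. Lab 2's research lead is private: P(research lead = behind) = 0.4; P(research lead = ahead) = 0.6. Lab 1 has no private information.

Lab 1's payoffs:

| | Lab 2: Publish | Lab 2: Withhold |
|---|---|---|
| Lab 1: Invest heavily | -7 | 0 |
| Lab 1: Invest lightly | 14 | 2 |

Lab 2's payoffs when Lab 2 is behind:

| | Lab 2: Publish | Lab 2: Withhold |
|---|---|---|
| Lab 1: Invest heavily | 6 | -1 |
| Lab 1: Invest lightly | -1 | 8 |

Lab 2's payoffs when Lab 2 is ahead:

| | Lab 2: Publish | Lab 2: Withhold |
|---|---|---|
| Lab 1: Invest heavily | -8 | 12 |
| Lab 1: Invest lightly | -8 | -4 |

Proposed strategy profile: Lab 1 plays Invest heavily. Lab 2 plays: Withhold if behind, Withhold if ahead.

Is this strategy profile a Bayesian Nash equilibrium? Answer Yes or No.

A profile is a BNE iff every type of every player is best-responding given beliefs about the other side.
Lab 1 plays Invest heavily: E[Invest heavily] = 0.4·(0) + 0.6·(0) = 0; E[Invest lightly] = 2. Not best-responding. ✗
Lab 2 (research lead behind), facing Invest heavily: Publish gives 6, Withhold gives -1. Proposed Withhold is not best — profitable deviation exists. ✗
Lab 2 (research lead ahead), facing Invest heavily: Publish gives -8, Withhold gives 12. Proposed Withhold is best. ✓

No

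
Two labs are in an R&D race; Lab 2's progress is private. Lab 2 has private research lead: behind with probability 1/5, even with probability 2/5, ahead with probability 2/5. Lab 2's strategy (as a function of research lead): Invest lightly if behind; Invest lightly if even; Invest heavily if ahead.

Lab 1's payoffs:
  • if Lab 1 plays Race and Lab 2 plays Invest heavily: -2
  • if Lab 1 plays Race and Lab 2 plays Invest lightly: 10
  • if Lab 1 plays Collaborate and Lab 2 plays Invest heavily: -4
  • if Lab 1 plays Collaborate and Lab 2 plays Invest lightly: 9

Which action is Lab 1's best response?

Race

Compute Lab 1's expected payoff for each action, taking the expectation over Lab 2's type.
E[Race] = 1/5·(10) + 2/5·(10) + 2/5·(-2) = 26/5
E[Collaborate] = 1/5·(9) + 2/5·(9) + 2/5·(-4) = 19/5
Best response: Race (26/5 is the largest).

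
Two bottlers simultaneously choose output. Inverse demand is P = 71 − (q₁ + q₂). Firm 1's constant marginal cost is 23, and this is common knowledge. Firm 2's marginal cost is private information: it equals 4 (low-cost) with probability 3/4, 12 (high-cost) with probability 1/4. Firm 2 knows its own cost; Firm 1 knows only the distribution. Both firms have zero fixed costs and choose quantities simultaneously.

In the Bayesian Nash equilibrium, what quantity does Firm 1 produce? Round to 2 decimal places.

Type-c best response for Firm 2: q₂(c) = (71 − c)/2 − q₁/2.
Firm 1 maximizes expected profit; its first-order condition is 71 − 2q₁ − E[q₂] − 23 = 0.
Substituting E[q₂] and solving: E[c₂] = 6, so q₁ = (71 − 2·23 + 6)/3 = 10.3333.

10.33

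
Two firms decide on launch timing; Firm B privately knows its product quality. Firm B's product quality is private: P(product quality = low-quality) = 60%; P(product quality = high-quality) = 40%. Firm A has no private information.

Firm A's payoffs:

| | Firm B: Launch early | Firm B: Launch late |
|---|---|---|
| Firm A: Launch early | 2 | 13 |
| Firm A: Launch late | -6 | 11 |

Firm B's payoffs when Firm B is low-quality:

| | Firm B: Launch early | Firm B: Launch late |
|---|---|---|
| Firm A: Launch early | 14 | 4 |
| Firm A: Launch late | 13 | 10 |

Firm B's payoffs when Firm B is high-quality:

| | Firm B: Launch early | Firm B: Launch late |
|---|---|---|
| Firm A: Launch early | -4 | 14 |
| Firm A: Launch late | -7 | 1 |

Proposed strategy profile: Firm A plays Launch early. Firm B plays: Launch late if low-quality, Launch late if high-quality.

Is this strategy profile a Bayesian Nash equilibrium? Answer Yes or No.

Firm A plays Launch early: E[Launch early] = 0.6·(13) + 0.4·(13) = 13; E[Launch late] = 11. Best-responding. ✓
Firm B (product quality low-quality), facing Launch early: Launch early gives 14, Launch late gives 4. Proposed Launch late is not best — profitable deviation exists. ✗
Firm B (product quality high-quality), facing Launch early: Launch early gives -4, Launch late gives 14. Proposed Launch late is best. ✓

No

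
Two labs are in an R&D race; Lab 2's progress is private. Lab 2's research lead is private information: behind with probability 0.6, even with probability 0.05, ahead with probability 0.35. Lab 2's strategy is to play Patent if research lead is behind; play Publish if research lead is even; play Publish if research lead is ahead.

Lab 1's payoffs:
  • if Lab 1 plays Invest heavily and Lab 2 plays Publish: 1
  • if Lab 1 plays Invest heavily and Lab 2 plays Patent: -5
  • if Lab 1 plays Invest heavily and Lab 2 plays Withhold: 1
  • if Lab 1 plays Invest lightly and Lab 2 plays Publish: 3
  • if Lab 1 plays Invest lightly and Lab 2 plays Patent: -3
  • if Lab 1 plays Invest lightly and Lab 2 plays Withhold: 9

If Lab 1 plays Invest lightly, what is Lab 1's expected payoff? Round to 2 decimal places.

-0.60

E[Invest lightly] = 0.6·(-3) + 0.05·3 + 0.35·3 = (-1.8) + 0.15 + 1.05 = -0.6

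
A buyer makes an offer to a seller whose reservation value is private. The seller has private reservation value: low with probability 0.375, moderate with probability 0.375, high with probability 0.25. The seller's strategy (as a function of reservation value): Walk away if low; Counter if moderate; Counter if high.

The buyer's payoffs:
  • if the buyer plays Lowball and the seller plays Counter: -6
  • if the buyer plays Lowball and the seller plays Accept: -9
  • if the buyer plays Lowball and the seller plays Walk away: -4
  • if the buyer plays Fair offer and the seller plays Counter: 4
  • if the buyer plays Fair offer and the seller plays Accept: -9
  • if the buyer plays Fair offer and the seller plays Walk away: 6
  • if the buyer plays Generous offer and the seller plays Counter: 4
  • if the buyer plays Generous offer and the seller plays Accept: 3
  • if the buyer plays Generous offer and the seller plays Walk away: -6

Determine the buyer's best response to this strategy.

E[Lowball] = 0.375·(-4) + 0.375·(-6) + 0.25·(-6) = -5.25
E[Fair offer] = 0.375·(6) + 0.375·(4) + 0.25·(4) = 4.75
E[Generous offer] = 0.375·(-6) + 0.375·(4) + 0.25·(4) = 0.25
Best response: Fair offer (4.75 is the largest).

Fair offer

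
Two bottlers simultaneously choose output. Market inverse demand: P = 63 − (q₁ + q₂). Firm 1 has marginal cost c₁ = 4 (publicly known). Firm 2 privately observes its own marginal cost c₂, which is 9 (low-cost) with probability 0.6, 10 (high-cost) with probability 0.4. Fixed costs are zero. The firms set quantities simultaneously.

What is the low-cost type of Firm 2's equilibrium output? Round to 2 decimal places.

Firm 2 with cost c maximizes (63 − (q₁+q₂) − c)·q₂, giving q₂(c) = (63 − c − q₁)/2.
E[c₂] = 0.6·9 + 0.4·10 = 9.4
Firm 1's FOC against E[q₂] yields q₁ = (63 − 2·4 + E[c₂])/3 = (63 − 8 + 9.4)/3 = 21.4667.
q₂(low-cost) = (63 − 9 − 21.4667)/2 = 16.2667.

16.27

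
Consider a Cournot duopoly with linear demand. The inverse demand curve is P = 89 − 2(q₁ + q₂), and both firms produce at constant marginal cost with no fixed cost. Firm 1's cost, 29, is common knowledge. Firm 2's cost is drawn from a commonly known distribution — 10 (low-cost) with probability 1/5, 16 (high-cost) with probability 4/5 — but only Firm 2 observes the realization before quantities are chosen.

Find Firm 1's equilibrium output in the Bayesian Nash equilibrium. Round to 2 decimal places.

Type-c best response for Firm 2: q₂(c) = (89 − c)/4 − q₁/2.
Firm 1 maximizes expected profit; its first-order condition is 89 − 4q₁ − 2E[q₂] − 29 = 0.
Substituting E[q₂] and solving: E[c₂] = 14.8, so q₁ = (89 − 2·29 + 14.8)/6 = 7.63333.

7.63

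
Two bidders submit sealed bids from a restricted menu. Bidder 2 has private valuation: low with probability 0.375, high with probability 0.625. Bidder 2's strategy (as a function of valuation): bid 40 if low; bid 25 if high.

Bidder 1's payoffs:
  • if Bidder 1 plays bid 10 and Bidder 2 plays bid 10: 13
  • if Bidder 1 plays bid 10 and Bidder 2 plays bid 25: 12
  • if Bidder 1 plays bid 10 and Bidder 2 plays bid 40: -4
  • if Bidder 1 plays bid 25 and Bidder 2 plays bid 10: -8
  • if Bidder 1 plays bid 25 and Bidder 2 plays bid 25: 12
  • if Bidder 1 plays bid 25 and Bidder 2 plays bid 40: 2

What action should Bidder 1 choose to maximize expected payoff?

bid 25

Compute Bidder 1's expected payoff for each action, taking the expectation over Bidder 2's type.
E[bid 10] = 0.375·(-4) + 0.625·(12) = 6
E[bid 25] = 0.375·(2) + 0.625·(12) = 8.25
Best response: bid 25 (8.25 is the largest).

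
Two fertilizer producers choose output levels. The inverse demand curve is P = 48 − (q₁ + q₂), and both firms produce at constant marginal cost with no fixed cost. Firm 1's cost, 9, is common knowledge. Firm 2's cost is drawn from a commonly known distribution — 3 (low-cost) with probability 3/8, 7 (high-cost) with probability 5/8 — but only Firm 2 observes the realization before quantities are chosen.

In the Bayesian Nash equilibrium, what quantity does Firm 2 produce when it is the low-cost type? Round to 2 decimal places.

16.58

Type-c best response for Firm 2: q₂(c) = (48 − c)/2 − q₁/2.
Firm 1 maximizes expected profit; its first-order condition is 48 − 2q₁ − E[q₂] − 9 = 0.
Substituting E[q₂] and solving: E[c₂] = 5.5, so q₁ = (48 − 2·9 + 5.5)/3 = 11.8333.
q₂(low-cost) = (48 − 3 − 11.8333)/2 = 16.5833.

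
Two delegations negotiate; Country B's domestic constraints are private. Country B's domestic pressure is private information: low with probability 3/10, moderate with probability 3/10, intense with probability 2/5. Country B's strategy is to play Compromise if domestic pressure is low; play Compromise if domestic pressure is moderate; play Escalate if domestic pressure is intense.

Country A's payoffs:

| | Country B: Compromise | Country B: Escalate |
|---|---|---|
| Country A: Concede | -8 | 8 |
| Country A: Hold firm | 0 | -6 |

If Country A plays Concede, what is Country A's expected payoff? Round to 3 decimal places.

E[Concede] = 3/10·(-8) + 3/10·(-8) + 2/5·8 = (-12/5) + (-12/5) + 16/5 = -8/5

-1.600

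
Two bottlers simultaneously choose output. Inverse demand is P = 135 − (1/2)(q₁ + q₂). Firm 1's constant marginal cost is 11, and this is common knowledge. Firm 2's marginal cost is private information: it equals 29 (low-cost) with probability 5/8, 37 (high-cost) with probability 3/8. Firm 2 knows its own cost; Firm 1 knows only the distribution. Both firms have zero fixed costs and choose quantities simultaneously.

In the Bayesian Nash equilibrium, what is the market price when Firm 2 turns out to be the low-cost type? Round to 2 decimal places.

Firm 2 with cost c maximizes (135 − (1/2)(q₁+q₂) − c)·q₂, giving q₂(c) = (135 − c − (1/2)q₁).
E[c₂] = 5/8·29 + 3/8·37 = 32
Firm 1's FOC against E[q₂] yields q₁ = (135 − 2·11 + E[c₂])/(3/2) = (135 − 22 + 32)/(3/2) = 96.6667.
q₂(low-cost) = 57.6667, so P = 135 − (1/2)·(96.6667 + 57.6667) = 57.8333.

57.83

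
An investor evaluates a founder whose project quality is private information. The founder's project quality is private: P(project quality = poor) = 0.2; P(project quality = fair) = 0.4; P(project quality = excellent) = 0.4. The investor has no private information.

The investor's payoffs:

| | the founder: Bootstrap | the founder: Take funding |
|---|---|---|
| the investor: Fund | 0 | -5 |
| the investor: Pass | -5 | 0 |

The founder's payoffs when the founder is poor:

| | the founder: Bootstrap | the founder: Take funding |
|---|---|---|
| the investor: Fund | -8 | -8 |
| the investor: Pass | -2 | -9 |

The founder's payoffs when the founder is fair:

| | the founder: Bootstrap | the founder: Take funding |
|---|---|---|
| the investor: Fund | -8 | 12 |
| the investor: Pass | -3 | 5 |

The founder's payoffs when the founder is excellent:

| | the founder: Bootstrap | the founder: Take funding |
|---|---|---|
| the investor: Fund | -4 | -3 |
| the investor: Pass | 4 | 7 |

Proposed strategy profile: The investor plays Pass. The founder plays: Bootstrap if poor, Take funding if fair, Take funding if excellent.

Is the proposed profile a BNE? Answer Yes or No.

The investor plays Pass: E[Pass] = 0.2·(-5) + 0.4·(0) + 0.4·(0) = -1; E[Fund] = -4. Best-responding. ✓
The founder (project quality poor), facing Pass: Bootstrap gives -2, Take funding gives -9. Proposed Bootstrap is best. ✓
The founder (project quality fair), facing Pass: Bootstrap gives -3, Take funding gives 5. Proposed Take funding is best. ✓
The founder (project quality excellent), facing Pass: Bootstrap gives 4, Take funding gives 7. Proposed Take funding is best. ✓

Yes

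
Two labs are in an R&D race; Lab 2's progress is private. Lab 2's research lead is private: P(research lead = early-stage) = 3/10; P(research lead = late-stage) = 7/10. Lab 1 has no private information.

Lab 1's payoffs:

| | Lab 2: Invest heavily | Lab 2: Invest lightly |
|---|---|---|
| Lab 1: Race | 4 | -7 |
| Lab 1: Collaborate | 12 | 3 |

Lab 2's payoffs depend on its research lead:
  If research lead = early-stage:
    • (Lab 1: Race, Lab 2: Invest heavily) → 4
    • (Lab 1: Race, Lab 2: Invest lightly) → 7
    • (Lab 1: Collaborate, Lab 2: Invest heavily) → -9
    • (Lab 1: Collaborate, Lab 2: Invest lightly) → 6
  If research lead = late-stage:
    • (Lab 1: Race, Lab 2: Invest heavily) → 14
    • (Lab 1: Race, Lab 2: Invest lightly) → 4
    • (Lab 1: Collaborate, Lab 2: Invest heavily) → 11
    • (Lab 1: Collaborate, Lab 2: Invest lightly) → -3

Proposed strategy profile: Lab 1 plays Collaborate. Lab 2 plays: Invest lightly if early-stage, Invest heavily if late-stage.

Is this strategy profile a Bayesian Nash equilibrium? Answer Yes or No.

A profile is a BNE iff every type of every player is best-responding given beliefs about the other side.
Lab 1 plays Collaborate: E[Collaborate] = 3/10·(3) + 7/10·(12) = 93/10; E[Race] = 7/10. Best-responding. ✓
Lab 2 (research lead early-stage), facing Collaborate: Invest heavily gives -9, Invest lightly gives 6. Proposed Invest lightly is best. ✓
Lab 2 (research lead late-stage), facing Collaborate: Invest heavily gives 11, Invest lightly gives -3. Proposed Invest heavily is best. ✓

Yes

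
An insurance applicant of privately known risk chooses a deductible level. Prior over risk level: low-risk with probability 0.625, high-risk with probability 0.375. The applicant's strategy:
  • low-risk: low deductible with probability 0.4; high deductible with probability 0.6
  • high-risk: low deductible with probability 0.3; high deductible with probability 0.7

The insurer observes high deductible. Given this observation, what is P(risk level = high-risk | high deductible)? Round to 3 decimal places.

P(high deductible) = 0.625·0.6 + 0.375·0.7 = 0.6375
P(high-risk | high deductible) = (0.375·0.7) / 0.6375 = 0.2625 / 0.6375 = 0.411765

0.412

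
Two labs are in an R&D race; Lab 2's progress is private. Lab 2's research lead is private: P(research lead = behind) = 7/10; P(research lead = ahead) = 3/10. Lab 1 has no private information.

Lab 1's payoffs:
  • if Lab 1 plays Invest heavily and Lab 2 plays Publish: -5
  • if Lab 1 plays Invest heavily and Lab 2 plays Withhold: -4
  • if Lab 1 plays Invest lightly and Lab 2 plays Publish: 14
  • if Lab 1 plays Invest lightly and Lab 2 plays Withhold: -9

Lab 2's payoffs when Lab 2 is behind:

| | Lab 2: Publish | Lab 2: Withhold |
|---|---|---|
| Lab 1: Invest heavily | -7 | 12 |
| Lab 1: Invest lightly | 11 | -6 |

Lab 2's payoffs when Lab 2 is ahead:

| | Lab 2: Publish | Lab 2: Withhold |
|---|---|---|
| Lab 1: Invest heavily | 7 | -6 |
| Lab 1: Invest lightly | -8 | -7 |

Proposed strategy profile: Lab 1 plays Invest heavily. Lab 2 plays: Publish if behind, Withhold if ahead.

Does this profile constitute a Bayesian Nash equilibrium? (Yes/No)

No

Lab 1 plays Invest heavily: E[Invest heavily] = 7/10·(-5) + 3/10·(-4) = -47/10; E[Invest lightly] = 71/10. Not best-responding. ✗
Lab 2 (research lead behind), facing Invest heavily: Publish gives -7, Withhold gives 12. Proposed Publish is not best — profitable deviation exists. ✗
Lab 2 (research lead ahead), facing Invest heavily: Publish gives 7, Withhold gives -6. Proposed Withhold is not best — profitable deviation exists. ✗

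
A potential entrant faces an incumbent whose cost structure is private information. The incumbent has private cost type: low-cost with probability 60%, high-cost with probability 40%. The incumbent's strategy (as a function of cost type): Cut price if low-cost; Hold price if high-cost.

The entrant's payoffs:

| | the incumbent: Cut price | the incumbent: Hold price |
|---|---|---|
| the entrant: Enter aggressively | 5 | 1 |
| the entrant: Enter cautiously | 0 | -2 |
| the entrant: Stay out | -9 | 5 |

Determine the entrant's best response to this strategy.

E[Enter aggressively] = 0.6·(5) + 0.4·(1) = 3.4
E[Enter cautiously] = 0.6·(0) + 0.4·(-2) = -0.8
E[Stay out] = 0.6·(-9) + 0.4·(5) = -3.4
Best response: Enter aggressively (3.4 is the largest).

Enter aggressively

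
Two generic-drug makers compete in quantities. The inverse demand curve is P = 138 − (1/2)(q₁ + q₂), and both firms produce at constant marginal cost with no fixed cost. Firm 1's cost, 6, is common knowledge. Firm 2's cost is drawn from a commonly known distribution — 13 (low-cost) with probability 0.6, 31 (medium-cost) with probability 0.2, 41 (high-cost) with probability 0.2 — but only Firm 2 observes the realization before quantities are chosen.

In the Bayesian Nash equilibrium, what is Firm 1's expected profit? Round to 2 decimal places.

4880.72

Firm 2 with cost c maximizes (138 − (1/2)(q₁+q₂) − c)·q₂, giving q₂(c) = (138 − c − (1/2)q₁).
E[c₂] = 0.6·13 + 0.2·31 + 0.2·41 = 22.2
Firm 1's FOC against E[q₂] yields q₁ = (138 − 2·6 + E[c₂])/(3/2) = (138 − 12 + 22.2)/(3/2) = 98.8.
E[P] = 138 − (1/2)·(q₁ + E[q₂]) = 55.4; Firm 1's expected profit = (E[P] − 6)·q₁ = (55.4 − 6)·98.8 = 4880.72.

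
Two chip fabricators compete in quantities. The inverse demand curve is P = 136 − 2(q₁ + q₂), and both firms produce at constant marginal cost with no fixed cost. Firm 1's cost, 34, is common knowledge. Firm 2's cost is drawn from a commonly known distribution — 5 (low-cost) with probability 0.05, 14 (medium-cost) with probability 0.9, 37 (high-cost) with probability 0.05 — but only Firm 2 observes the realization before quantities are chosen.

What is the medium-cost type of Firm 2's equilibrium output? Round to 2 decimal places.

Type-c best response for Firm 2: q₂(c) = (136 − c)/4 − q₁/2.
Firm 1 maximizes expected profit; its first-order condition is 136 − 4q₁ − 2E[q₂] − 34 = 0.
Substituting E[q₂] and solving: E[c₂] = 14.7, so q₁ = (136 − 2·34 + 14.7)/6 = 13.7833.
q₂(medium-cost) = (136 − 14 − 2·13.7833)/4 = 23.6083.

23.61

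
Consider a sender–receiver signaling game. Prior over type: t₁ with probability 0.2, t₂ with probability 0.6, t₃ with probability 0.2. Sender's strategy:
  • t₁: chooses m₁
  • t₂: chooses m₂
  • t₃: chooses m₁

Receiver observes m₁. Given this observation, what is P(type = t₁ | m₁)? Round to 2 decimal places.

0.50

Apply Bayes' rule using the sender's strategy as the likelihood.
P(m₁) = 0.2·1 + 0.6·0 + 0.2·1 = 0.4
P(t₁ | m₁) = (0.2·1) / 0.4 = 0.2 / 0.4 = 0.5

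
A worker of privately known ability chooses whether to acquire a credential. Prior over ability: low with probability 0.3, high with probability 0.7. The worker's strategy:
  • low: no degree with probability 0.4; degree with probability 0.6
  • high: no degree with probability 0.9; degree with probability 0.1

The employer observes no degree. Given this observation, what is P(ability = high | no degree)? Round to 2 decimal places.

Apply Bayes' rule using the sender's strategy as the likelihood.
P(no degree) = 0.3·0.4 + 0.7·0.9 = 0.75
P(high | no degree) = (0.7·0.9) / 0.75 = 0.63 / 0.75 = 0.84

0.84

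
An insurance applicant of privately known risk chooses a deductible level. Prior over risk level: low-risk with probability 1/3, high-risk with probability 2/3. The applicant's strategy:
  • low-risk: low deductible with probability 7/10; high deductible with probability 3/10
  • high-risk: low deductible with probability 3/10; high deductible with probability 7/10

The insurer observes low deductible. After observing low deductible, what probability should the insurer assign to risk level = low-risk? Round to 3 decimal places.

0.538

Apply Bayes' rule using the sender's strategy as the likelihood.
P(low deductible) = (1/3)·(7/10) + (2/3)·(3/10) = 13/30
P(low-risk | low deductible) = ((1/3)·(7/10)) / (13/30) = (7/30) / (13/30) = 7/13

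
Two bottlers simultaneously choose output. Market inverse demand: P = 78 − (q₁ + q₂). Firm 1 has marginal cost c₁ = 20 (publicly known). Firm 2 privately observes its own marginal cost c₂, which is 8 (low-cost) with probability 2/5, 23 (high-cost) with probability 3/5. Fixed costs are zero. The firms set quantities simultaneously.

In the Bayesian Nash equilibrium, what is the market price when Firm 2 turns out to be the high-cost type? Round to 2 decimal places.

Firm 2 with cost c maximizes (78 − (q₁+q₂) − c)·q₂, giving q₂(c) = (78 − c − q₁)/2.
E[c₂] = 2/5·8 + 3/5·23 = 17
Firm 1's FOC against E[q₂] yields q₁ = (78 − 2·20 + E[c₂])/3 = (78 − 40 + 17)/3 = 18.3333.
q₂(high-cost) = 18.3333, so P = 78 − (18.3333 + 18.3333) = 41.3333.

41.33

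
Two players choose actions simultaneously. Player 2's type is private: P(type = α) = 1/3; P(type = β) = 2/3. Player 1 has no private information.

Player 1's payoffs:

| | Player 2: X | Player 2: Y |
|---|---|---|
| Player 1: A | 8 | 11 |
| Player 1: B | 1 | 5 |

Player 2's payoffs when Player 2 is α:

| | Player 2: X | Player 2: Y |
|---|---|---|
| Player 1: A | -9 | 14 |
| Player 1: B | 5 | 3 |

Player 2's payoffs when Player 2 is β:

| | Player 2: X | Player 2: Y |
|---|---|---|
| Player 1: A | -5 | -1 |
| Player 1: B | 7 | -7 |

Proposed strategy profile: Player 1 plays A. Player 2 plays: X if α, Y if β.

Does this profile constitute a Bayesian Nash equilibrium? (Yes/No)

No

Player 1 plays A: E[A] = 1/3·(8) + 2/3·(11) = 10; E[B] = 11/3. Best-responding. ✓
Player 2 (type α), facing A: X gives -9, Y gives 14. Proposed X is not best — profitable deviation exists. ✗
Player 2 (type β), facing A: X gives -5, Y gives -1. Proposed Y is best. ✓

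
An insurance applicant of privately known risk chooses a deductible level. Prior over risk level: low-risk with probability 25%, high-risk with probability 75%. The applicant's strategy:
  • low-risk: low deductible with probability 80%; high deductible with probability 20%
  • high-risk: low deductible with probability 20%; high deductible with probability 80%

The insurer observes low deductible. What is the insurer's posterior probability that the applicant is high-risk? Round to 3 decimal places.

0.429

P(low deductible) = 0.25·0.8 + 0.75·0.2 = 0.35
P(high-risk | low deductible) = (0.75·0.2) / 0.35 = 0.15 / 0.35 = 0.428571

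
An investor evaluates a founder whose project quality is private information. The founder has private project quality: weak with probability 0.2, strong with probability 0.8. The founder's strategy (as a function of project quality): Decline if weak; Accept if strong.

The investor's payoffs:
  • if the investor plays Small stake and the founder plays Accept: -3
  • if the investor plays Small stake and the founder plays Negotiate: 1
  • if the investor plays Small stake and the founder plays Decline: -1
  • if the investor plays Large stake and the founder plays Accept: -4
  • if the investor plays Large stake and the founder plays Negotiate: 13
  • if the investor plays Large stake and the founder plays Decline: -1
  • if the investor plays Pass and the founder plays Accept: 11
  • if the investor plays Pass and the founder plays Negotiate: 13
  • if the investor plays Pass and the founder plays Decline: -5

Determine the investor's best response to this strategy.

Pass

E[Small stake] = 0.2·(-1) + 0.8·(-3) = -2.6
E[Large stake] = 0.2·(-1) + 0.8·(-4) = -3.4
E[Pass] = 0.2·(-5) + 0.8·(11) = 7.8
Best response: Pass (7.8 is the largest).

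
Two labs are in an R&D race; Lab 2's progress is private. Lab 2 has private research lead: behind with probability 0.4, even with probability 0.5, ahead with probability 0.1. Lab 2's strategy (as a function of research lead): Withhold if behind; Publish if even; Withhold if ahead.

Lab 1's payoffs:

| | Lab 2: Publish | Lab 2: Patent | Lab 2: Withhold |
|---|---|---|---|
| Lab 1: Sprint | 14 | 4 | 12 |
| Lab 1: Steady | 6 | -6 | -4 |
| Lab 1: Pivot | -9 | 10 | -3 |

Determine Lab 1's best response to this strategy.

Compute Lab 1's expected payoff for each action, taking the expectation over Lab 2's type.
E[Sprint] = 0.4·(12) + 0.5·(14) + 0.1·(12) = 13
E[Steady] = 0.4·(-4) + 0.5·(6) + 0.1·(-4) = 1
E[Pivot] = 0.4·(-3) + 0.5·(-9) + 0.1·(-3) = -6
Best response: Sprint (13 is the largest).

Sprint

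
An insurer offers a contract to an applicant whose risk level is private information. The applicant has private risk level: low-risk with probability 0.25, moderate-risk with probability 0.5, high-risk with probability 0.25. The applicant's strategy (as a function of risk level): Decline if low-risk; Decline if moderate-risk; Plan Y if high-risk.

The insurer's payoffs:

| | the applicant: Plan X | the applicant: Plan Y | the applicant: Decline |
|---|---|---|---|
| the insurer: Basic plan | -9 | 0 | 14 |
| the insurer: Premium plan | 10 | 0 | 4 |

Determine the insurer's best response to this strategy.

Basic plan

E[Basic plan] = 0.25·(14) + 0.5·(14) + 0.25·(0) = 10.5
E[Premium plan] = 0.25·(4) + 0.5·(4) + 0.25·(0) = 3
Best response: Basic plan (10.5 is the largest).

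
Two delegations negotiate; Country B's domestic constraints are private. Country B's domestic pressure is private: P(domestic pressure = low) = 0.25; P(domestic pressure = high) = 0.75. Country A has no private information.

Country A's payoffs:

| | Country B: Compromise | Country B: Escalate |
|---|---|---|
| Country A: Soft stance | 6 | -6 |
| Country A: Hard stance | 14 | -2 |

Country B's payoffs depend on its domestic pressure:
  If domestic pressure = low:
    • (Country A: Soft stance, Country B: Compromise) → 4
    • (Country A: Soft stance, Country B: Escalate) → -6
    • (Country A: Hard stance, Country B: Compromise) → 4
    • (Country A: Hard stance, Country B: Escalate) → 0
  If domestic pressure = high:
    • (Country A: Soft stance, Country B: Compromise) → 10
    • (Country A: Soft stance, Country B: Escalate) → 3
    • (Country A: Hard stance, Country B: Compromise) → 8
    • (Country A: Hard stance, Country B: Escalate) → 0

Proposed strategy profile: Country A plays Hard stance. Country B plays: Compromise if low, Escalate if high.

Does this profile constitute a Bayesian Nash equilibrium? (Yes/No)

A profile is a BNE iff every type of every player is best-responding given beliefs about the other side.
Country A plays Hard stance: E[Hard stance] = 0.25·(14) + 0.75·(-2) = 2; E[Soft stance] = -3. Best-responding. ✓
Country B (domestic pressure low), facing Hard stance: Compromise gives 4, Escalate gives 0. Proposed Compromise is best. ✓
Country B (domestic pressure high), facing Hard stance: Compromise gives 8, Escalate gives 0. Proposed Escalate is not best — profitable deviation exists. ✗

No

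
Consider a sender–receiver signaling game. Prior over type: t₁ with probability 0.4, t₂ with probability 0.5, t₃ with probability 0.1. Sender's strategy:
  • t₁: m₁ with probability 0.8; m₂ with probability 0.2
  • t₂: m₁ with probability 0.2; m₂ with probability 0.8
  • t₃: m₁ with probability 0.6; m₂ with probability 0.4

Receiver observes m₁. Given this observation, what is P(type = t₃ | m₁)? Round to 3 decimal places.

0.125

Apply Bayes' rule using the sender's strategy as the likelihood.
P(m₁) = 0.4·0.8 + 0.5·0.2 + 0.1·0.6 = 0.48
P(t₃ | m₁) = (0.1·0.6) / 0.48 = 0.06 / 0.48 = 0.125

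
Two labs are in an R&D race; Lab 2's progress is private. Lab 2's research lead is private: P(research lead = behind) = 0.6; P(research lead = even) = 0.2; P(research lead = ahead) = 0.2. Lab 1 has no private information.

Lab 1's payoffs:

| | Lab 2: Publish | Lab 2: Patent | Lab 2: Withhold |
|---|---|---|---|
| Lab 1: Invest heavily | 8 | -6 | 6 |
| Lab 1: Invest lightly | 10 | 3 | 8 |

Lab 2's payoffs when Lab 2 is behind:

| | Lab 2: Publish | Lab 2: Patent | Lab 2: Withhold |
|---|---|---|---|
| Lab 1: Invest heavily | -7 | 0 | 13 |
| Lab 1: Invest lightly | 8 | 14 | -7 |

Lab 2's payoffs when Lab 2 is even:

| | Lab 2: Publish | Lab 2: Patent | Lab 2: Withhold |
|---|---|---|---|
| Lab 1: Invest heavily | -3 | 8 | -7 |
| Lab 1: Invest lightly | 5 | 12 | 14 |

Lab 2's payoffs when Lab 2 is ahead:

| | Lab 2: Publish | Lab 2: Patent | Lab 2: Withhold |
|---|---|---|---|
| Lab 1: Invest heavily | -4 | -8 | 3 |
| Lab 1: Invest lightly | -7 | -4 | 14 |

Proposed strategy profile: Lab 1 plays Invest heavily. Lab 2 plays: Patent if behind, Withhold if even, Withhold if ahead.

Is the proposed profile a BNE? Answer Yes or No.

A profile is a BNE iff every type of every player is best-responding given beliefs about the other side.
Lab 1 plays Invest heavily: E[Invest heavily] = 0.6·(-6) + 0.2·(6) + 0.2·(6) = -1.2; E[Invest lightly] = 5. Not best-responding. ✗
Lab 2 (research lead behind), facing Invest heavily: Publish gives -7, Patent gives 0, Withhold gives 13. Proposed Patent is not best — profitable deviation exists. ✗
Lab 2 (research lead even), facing Invest heavily: Publish gives -3, Patent gives 8, Withhold gives -7. Proposed Withhold is not best — profitable deviation exists. ✗
Lab 2 (research lead ahead), facing Invest heavily: Publish gives -4, Patent gives -8, Withhold gives 3. Proposed Withhold is best. ✓

No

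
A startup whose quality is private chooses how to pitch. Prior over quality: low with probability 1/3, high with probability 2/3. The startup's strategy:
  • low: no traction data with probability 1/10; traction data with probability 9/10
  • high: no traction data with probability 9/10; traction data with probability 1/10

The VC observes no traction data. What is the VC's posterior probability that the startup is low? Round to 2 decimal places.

P(no traction data) = (1/3)·(1/10) + (2/3)·(9/10) = 19/30
P(low | no traction data) = ((1/3)·(1/10)) / (19/30) = (1/30) / (19/30) = 1/19

0.05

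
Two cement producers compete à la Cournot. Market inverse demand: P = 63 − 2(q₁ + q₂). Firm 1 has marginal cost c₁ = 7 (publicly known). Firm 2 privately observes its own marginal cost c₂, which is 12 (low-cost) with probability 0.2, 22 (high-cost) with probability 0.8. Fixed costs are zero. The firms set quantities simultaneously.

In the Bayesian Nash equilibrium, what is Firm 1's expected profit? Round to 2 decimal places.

264.50

Type-c best response for Firm 2: q₂(c) = (63 − c)/4 − q₁/2.
Firm 1 maximizes expected profit; its first-order condition is 63 − 4q₁ − 2E[q₂] − 7 = 0.
Substituting E[q₂] and solving: E[c₂] = 20, so q₁ = (63 − 2·7 + 20)/6 = 11.5.
E[P] = 63 − 2·(q₁ + E[q₂]) = 30; Firm 1's expected profit = (E[P] − 7)·q₁ = (30 − 7)·11.5 = 264.5.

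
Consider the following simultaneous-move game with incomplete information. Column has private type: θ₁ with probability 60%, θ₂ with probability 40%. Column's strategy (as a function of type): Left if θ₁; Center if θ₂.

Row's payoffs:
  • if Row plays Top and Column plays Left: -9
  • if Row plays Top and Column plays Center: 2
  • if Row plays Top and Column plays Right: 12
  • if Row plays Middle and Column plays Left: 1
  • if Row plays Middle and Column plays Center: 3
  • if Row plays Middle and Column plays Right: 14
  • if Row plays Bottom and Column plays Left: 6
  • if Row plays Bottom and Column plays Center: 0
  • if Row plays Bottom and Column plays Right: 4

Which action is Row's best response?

Compute Row's expected payoff for each action, taking the expectation over Column's type.
E[Top] = 0.6·(-9) + 0.4·(2) = -4.6
E[Middle] = 0.6·(1) + 0.4·(3) = 1.8
E[Bottom] = 0.6·(6) + 0.4·(0) = 3.6
Best response: Bottom (3.6 is the largest).

Bottom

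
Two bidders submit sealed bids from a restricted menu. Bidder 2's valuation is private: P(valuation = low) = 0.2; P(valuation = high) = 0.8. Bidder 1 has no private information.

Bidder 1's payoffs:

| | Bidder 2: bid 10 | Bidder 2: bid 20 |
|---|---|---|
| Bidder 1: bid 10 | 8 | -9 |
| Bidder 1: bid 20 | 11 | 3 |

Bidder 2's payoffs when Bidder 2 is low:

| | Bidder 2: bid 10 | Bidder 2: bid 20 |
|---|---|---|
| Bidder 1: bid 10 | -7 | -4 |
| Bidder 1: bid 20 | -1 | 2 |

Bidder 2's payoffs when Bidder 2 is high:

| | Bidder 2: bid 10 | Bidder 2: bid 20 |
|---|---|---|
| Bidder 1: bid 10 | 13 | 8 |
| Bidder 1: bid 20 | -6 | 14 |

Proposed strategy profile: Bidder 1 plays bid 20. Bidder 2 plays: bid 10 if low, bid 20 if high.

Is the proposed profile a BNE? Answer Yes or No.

No

Bidder 1 plays bid 20: E[bid 20] = 0.2·(11) + 0.8·(3) = 4.6; E[bid 10] = -5.6. Best-responding. ✓
Bidder 2 (valuation low), facing bid 20: bid 10 gives -1, bid 20 gives 2. Proposed bid 10 is not best — profitable deviation exists. ✗
Bidder 2 (valuation high), facing bid 20: bid 10 gives -6, bid 20 gives 14. Proposed bid 20 is best. ✓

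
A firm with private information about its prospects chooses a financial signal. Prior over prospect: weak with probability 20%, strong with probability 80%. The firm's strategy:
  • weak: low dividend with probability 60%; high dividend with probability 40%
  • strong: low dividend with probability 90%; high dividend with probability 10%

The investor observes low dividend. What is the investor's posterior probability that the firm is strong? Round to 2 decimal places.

P(low dividend) = 0.2·0.6 + 0.8·0.9 = 0.84
P(strong | low dividend) = (0.8·0.9) / 0.84 = 0.72 / 0.84 = 0.857143

0.86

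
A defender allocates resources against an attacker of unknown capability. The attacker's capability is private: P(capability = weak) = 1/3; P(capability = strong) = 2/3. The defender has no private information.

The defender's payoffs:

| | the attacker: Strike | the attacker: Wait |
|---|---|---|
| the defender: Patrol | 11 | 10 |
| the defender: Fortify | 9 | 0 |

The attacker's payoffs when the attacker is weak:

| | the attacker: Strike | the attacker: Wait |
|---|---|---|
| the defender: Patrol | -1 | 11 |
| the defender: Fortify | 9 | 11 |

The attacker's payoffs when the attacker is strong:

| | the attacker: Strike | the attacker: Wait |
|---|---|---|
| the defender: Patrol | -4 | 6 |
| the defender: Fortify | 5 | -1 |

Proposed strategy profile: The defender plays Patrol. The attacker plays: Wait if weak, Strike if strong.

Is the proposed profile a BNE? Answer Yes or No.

No

The defender plays Patrol: E[Patrol] = 1/3·(10) + 2/3·(11) = 32/3; E[Fortify] = 6. Best-responding. ✓
The attacker (capability weak), facing Patrol: Strike gives -1, Wait gives 11. Proposed Wait is best. ✓
The attacker (capability strong), facing Patrol: Strike gives -4, Wait gives 6. Proposed Strike is not best — profitable deviation exists. ✗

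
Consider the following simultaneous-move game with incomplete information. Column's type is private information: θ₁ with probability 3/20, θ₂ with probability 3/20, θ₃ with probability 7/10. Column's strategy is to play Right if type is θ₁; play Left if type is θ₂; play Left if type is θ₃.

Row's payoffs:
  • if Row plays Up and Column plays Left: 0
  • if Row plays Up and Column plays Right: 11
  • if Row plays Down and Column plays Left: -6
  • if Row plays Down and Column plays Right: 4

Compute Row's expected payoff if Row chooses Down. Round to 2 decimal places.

E[Down] = 3/20·4 + 3/20·(-6) + 7/10·(-6) = 3/5 + (-9/10) + (-21/5) = -9/2

-4.50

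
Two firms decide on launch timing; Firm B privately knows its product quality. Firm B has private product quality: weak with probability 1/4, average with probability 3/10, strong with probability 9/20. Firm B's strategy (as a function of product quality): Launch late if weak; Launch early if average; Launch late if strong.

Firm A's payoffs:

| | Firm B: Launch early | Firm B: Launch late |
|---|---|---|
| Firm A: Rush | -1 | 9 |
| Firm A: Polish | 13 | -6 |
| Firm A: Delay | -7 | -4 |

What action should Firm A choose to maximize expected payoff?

Rush

E[Rush] = 1/4·(9) + 3/10·(-1) + 9/20·(9) = 6
E[Polish] = 1/4·(-6) + 3/10·(13) + 9/20·(-6) = -3/10
E[Delay] = 1/4·(-4) + 3/10·(-7) + 9/20·(-4) = -49/10
Best response: Rush (6 is the largest).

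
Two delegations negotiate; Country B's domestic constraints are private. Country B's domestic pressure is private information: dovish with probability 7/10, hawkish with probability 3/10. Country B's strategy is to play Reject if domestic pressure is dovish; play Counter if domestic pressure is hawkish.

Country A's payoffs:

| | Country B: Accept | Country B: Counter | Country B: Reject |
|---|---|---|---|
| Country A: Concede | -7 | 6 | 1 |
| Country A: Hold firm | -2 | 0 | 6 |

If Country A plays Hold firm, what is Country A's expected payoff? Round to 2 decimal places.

4.20

E[Hold firm] = 7/10·6 + 3/10·0 = 21/5 + 0 = 21/5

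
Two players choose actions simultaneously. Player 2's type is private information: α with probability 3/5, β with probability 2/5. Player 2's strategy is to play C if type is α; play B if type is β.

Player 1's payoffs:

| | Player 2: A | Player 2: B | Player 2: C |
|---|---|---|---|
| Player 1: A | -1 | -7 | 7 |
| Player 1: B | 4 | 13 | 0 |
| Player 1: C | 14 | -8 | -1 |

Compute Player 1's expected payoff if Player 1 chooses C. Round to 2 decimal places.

E[C] = 3/5·(-1) + 2/5·(-8) = (-3/5) + (-16/5) = -19/5

-3.80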